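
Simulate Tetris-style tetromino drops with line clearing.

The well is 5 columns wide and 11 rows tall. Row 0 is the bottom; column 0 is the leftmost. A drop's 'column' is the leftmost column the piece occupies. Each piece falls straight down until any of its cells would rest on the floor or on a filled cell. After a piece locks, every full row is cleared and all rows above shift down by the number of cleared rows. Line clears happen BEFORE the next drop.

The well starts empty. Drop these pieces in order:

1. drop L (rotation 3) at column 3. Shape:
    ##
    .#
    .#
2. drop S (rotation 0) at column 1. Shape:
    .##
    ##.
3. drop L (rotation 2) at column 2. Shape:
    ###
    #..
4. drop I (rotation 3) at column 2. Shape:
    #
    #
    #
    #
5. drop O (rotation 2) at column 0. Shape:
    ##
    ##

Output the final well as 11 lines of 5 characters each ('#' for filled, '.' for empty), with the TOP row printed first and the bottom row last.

Answer: .....
..#..
..#..
..#..
..#..
..###
###..
####.
.####
....#
....#

Derivation:
Drop 1: L rot3 at col 3 lands with bottom-row=0; cleared 0 line(s) (total 0); column heights now [0 0 0 3 3], max=3
Drop 2: S rot0 at col 1 lands with bottom-row=2; cleared 0 line(s) (total 0); column heights now [0 3 4 4 3], max=4
Drop 3: L rot2 at col 2 lands with bottom-row=4; cleared 0 line(s) (total 0); column heights now [0 3 6 6 6], max=6
Drop 4: I rot3 at col 2 lands with bottom-row=6; cleared 0 line(s) (total 0); column heights now [0 3 10 6 6], max=10
Drop 5: O rot2 at col 0 lands with bottom-row=3; cleared 0 line(s) (total 0); column heights now [5 5 10 6 6], max=10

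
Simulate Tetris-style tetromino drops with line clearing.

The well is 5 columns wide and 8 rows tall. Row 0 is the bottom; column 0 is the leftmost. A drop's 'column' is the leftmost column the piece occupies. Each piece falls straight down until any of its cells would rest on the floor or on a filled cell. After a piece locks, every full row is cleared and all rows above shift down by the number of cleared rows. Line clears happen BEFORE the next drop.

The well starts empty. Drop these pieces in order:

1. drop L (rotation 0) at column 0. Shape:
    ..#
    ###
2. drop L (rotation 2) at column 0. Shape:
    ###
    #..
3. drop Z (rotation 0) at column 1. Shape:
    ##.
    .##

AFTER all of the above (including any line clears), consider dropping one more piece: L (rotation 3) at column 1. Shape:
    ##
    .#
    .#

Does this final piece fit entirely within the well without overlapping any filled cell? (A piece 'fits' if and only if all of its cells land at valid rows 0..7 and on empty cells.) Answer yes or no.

Answer: yes

Derivation:
Drop 1: L rot0 at col 0 lands with bottom-row=0; cleared 0 line(s) (total 0); column heights now [1 1 2 0 0], max=2
Drop 2: L rot2 at col 0 lands with bottom-row=1; cleared 0 line(s) (total 0); column heights now [3 3 3 0 0], max=3
Drop 3: Z rot0 at col 1 lands with bottom-row=3; cleared 0 line(s) (total 0); column heights now [3 5 5 4 0], max=5
Test piece L rot3 at col 1 (width 2): heights before test = [3 5 5 4 0]; fits = True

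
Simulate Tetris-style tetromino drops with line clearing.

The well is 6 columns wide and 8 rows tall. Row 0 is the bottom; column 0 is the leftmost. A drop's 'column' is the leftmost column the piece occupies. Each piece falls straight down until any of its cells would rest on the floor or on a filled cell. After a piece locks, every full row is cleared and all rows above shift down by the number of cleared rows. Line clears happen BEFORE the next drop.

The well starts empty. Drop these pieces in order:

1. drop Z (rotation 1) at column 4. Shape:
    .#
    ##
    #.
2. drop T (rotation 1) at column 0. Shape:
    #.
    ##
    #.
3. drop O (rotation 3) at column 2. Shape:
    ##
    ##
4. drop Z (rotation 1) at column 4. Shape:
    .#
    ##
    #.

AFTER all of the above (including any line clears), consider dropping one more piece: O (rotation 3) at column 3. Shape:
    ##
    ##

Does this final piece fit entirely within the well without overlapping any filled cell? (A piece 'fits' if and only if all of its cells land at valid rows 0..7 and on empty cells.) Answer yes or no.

Drop 1: Z rot1 at col 4 lands with bottom-row=0; cleared 0 line(s) (total 0); column heights now [0 0 0 0 2 3], max=3
Drop 2: T rot1 at col 0 lands with bottom-row=0; cleared 0 line(s) (total 0); column heights now [3 2 0 0 2 3], max=3
Drop 3: O rot3 at col 2 lands with bottom-row=0; cleared 1 line(s) (total 1); column heights now [2 0 1 1 1 2], max=2
Drop 4: Z rot1 at col 4 lands with bottom-row=1; cleared 0 line(s) (total 1); column heights now [2 0 1 1 3 4], max=4
Test piece O rot3 at col 3 (width 2): heights before test = [2 0 1 1 3 4]; fits = True

Answer: yes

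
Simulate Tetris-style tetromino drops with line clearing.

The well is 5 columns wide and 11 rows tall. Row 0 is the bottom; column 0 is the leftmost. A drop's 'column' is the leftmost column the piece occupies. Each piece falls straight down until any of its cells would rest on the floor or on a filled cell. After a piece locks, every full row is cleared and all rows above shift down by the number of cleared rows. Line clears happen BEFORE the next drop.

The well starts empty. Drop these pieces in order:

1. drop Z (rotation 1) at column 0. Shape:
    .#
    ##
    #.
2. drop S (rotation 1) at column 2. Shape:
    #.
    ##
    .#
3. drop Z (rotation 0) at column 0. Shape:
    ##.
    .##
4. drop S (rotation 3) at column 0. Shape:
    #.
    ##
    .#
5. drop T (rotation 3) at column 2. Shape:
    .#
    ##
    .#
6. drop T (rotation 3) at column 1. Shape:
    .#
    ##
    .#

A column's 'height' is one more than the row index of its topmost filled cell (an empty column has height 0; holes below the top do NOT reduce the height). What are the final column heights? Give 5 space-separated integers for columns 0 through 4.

Drop 1: Z rot1 at col 0 lands with bottom-row=0; cleared 0 line(s) (total 0); column heights now [2 3 0 0 0], max=3
Drop 2: S rot1 at col 2 lands with bottom-row=0; cleared 0 line(s) (total 0); column heights now [2 3 3 2 0], max=3
Drop 3: Z rot0 at col 0 lands with bottom-row=3; cleared 0 line(s) (total 0); column heights now [5 5 4 2 0], max=5
Drop 4: S rot3 at col 0 lands with bottom-row=5; cleared 0 line(s) (total 0); column heights now [8 7 4 2 0], max=8
Drop 5: T rot3 at col 2 lands with bottom-row=3; cleared 0 line(s) (total 0); column heights now [8 7 5 6 0], max=8
Drop 6: T rot3 at col 1 lands with bottom-row=6; cleared 0 line(s) (total 0); column heights now [8 8 9 6 0], max=9

Answer: 8 8 9 6 0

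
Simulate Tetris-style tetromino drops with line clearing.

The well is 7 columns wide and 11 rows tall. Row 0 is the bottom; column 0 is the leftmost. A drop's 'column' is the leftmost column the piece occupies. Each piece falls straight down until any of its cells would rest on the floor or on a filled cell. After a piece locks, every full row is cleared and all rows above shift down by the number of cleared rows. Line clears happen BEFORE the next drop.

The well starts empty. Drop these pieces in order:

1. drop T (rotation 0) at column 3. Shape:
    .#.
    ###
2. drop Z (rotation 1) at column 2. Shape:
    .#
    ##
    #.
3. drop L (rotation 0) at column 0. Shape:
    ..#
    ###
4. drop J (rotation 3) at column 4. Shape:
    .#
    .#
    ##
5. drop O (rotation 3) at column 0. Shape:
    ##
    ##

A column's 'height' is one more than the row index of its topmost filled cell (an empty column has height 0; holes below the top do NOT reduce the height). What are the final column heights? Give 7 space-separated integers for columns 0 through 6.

Answer: 5 5 4 3 3 5 0

Derivation:
Drop 1: T rot0 at col 3 lands with bottom-row=0; cleared 0 line(s) (total 0); column heights now [0 0 0 1 2 1 0], max=2
Drop 2: Z rot1 at col 2 lands with bottom-row=0; cleared 0 line(s) (total 0); column heights now [0 0 2 3 2 1 0], max=3
Drop 3: L rot0 at col 0 lands with bottom-row=2; cleared 0 line(s) (total 0); column heights now [3 3 4 3 2 1 0], max=4
Drop 4: J rot3 at col 4 lands with bottom-row=2; cleared 0 line(s) (total 0); column heights now [3 3 4 3 3 5 0], max=5
Drop 5: O rot3 at col 0 lands with bottom-row=3; cleared 0 line(s) (total 0); column heights now [5 5 4 3 3 5 0], max=5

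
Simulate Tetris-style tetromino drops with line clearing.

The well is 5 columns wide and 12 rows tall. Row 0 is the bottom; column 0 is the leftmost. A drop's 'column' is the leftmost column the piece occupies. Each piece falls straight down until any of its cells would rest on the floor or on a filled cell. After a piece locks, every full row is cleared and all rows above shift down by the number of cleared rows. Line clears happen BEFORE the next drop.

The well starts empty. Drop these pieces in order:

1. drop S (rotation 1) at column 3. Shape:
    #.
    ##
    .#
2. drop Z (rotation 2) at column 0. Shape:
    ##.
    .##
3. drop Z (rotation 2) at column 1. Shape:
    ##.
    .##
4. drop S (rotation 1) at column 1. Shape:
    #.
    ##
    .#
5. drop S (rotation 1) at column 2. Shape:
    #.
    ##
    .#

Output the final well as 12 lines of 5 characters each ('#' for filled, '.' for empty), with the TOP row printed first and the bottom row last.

Drop 1: S rot1 at col 3 lands with bottom-row=0; cleared 0 line(s) (total 0); column heights now [0 0 0 3 2], max=3
Drop 2: Z rot2 at col 0 lands with bottom-row=0; cleared 0 line(s) (total 0); column heights now [2 2 1 3 2], max=3
Drop 3: Z rot2 at col 1 lands with bottom-row=3; cleared 0 line(s) (total 0); column heights now [2 5 5 4 2], max=5
Drop 4: S rot1 at col 1 lands with bottom-row=5; cleared 0 line(s) (total 0); column heights now [2 8 7 4 2], max=8
Drop 5: S rot1 at col 2 lands with bottom-row=6; cleared 0 line(s) (total 0); column heights now [2 8 9 8 2], max=9

Answer: .....
.....
.....
..#..
.###.
.###.
..#..
.##..
..##.
...#.
##.##
.##.#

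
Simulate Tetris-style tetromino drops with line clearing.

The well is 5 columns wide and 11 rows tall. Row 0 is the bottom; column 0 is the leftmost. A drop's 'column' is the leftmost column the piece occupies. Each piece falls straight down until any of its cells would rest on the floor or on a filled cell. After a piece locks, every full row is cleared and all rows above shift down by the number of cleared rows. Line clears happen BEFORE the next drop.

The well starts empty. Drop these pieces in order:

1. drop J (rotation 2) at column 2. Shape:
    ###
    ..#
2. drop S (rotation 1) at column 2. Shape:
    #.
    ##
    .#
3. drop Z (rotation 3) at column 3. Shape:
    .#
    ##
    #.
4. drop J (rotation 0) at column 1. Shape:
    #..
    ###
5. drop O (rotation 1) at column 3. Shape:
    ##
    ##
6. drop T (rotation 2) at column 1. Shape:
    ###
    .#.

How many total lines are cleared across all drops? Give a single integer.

Drop 1: J rot2 at col 2 lands with bottom-row=0; cleared 0 line(s) (total 0); column heights now [0 0 2 2 2], max=2
Drop 2: S rot1 at col 2 lands with bottom-row=2; cleared 0 line(s) (total 0); column heights now [0 0 5 4 2], max=5
Drop 3: Z rot3 at col 3 lands with bottom-row=4; cleared 0 line(s) (total 0); column heights now [0 0 5 6 7], max=7
Drop 4: J rot0 at col 1 lands with bottom-row=6; cleared 0 line(s) (total 0); column heights now [0 8 7 7 7], max=8
Drop 5: O rot1 at col 3 lands with bottom-row=7; cleared 0 line(s) (total 0); column heights now [0 8 7 9 9], max=9
Drop 6: T rot2 at col 1 lands with bottom-row=8; cleared 0 line(s) (total 0); column heights now [0 10 10 10 9], max=10

Answer: 0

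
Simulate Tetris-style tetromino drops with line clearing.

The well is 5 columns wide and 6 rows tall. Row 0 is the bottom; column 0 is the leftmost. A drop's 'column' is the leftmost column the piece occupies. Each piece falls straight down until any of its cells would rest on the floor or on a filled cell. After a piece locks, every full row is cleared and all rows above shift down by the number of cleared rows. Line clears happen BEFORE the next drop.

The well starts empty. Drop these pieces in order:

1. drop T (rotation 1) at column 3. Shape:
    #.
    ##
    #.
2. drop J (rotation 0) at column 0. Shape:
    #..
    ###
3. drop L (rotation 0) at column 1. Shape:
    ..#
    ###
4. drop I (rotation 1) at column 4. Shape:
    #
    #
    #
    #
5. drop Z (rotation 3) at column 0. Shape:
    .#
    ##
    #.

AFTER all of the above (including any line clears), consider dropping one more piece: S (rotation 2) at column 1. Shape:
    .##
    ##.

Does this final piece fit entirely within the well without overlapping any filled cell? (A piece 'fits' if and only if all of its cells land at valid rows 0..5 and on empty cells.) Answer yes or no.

Drop 1: T rot1 at col 3 lands with bottom-row=0; cleared 0 line(s) (total 0); column heights now [0 0 0 3 2], max=3
Drop 2: J rot0 at col 0 lands with bottom-row=0; cleared 0 line(s) (total 0); column heights now [2 1 1 3 2], max=3
Drop 3: L rot0 at col 1 lands with bottom-row=3; cleared 0 line(s) (total 0); column heights now [2 4 4 5 2], max=5
Drop 4: I rot1 at col 4 lands with bottom-row=2; cleared 0 line(s) (total 0); column heights now [2 4 4 5 6], max=6
Drop 5: Z rot3 at col 0 lands with bottom-row=3; cleared 1 line(s) (total 1); column heights now [4 5 1 4 5], max=5
Test piece S rot2 at col 1 (width 3): heights before test = [4 5 1 4 5]; fits = False

Answer: no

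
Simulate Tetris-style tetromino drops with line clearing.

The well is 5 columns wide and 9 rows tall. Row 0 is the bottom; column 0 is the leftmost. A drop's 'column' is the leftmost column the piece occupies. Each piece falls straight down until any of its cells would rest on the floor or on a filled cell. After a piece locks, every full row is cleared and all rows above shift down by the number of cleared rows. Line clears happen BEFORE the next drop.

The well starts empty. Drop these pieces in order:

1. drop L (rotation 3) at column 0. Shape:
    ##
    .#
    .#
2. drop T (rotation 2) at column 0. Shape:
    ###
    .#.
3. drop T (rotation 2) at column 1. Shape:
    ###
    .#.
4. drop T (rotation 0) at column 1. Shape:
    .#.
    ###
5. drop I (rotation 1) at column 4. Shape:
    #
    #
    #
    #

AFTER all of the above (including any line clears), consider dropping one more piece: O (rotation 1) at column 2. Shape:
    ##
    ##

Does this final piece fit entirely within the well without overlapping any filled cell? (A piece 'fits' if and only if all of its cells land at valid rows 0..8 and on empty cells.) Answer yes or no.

Answer: no

Derivation:
Drop 1: L rot3 at col 0 lands with bottom-row=0; cleared 0 line(s) (total 0); column heights now [3 3 0 0 0], max=3
Drop 2: T rot2 at col 0 lands with bottom-row=3; cleared 0 line(s) (total 0); column heights now [5 5 5 0 0], max=5
Drop 3: T rot2 at col 1 lands with bottom-row=5; cleared 0 line(s) (total 0); column heights now [5 7 7 7 0], max=7
Drop 4: T rot0 at col 1 lands with bottom-row=7; cleared 0 line(s) (total 0); column heights now [5 8 9 8 0], max=9
Drop 5: I rot1 at col 4 lands with bottom-row=0; cleared 0 line(s) (total 0); column heights now [5 8 9 8 4], max=9
Test piece O rot1 at col 2 (width 2): heights before test = [5 8 9 8 4]; fits = False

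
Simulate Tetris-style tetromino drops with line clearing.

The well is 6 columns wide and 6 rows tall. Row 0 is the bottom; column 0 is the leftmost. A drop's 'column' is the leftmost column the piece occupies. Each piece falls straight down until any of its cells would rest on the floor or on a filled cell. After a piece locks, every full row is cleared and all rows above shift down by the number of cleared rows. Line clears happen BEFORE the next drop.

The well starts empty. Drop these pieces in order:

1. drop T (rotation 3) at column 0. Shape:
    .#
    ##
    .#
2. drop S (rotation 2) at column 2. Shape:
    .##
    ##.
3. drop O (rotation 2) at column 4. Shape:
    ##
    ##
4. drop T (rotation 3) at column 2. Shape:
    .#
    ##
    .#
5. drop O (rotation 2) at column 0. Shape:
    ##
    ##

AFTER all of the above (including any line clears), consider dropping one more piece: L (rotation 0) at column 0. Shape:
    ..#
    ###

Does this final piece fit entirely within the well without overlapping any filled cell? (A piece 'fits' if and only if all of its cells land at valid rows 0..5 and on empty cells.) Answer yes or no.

Answer: yes

Derivation:
Drop 1: T rot3 at col 0 lands with bottom-row=0; cleared 0 line(s) (total 0); column heights now [2 3 0 0 0 0], max=3
Drop 2: S rot2 at col 2 lands with bottom-row=0; cleared 0 line(s) (total 0); column heights now [2 3 1 2 2 0], max=3
Drop 3: O rot2 at col 4 lands with bottom-row=2; cleared 0 line(s) (total 0); column heights now [2 3 1 2 4 4], max=4
Drop 4: T rot3 at col 2 lands with bottom-row=2; cleared 0 line(s) (total 0); column heights now [2 3 4 5 4 4], max=5
Drop 5: O rot2 at col 0 lands with bottom-row=3; cleared 1 line(s) (total 1); column heights now [4 4 1 4 3 3], max=4
Test piece L rot0 at col 0 (width 3): heights before test = [4 4 1 4 3 3]; fits = True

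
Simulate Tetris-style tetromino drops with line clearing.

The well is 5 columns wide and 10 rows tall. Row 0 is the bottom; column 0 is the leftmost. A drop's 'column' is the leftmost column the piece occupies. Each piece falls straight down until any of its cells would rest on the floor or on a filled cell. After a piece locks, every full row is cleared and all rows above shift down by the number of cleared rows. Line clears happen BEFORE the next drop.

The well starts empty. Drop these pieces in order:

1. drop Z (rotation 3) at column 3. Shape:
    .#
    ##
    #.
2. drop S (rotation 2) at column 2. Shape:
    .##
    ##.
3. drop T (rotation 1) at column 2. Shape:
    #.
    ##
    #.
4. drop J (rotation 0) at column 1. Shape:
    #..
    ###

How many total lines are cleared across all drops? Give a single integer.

Drop 1: Z rot3 at col 3 lands with bottom-row=0; cleared 0 line(s) (total 0); column heights now [0 0 0 2 3], max=3
Drop 2: S rot2 at col 2 lands with bottom-row=2; cleared 0 line(s) (total 0); column heights now [0 0 3 4 4], max=4
Drop 3: T rot1 at col 2 lands with bottom-row=3; cleared 0 line(s) (total 0); column heights now [0 0 6 5 4], max=6
Drop 4: J rot0 at col 1 lands with bottom-row=6; cleared 0 line(s) (total 0); column heights now [0 8 7 7 4], max=8

Answer: 0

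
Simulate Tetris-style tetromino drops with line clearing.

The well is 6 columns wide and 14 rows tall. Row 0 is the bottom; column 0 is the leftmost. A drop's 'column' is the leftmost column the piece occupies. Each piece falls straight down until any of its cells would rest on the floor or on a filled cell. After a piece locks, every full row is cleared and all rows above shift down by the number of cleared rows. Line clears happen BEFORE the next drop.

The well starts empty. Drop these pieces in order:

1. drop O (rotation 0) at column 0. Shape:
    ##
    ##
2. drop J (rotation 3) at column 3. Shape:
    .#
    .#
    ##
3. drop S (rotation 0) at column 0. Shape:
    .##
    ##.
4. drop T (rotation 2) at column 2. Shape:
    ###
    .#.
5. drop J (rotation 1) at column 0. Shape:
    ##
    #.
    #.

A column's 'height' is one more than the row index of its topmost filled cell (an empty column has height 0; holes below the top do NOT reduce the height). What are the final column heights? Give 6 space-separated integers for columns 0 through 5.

Drop 1: O rot0 at col 0 lands with bottom-row=0; cleared 0 line(s) (total 0); column heights now [2 2 0 0 0 0], max=2
Drop 2: J rot3 at col 3 lands with bottom-row=0; cleared 0 line(s) (total 0); column heights now [2 2 0 1 3 0], max=3
Drop 3: S rot0 at col 0 lands with bottom-row=2; cleared 0 line(s) (total 0); column heights now [3 4 4 1 3 0], max=4
Drop 4: T rot2 at col 2 lands with bottom-row=3; cleared 0 line(s) (total 0); column heights now [3 4 5 5 5 0], max=5
Drop 5: J rot1 at col 0 lands with bottom-row=3; cleared 0 line(s) (total 0); column heights now [6 6 5 5 5 0], max=6

Answer: 6 6 5 5 5 0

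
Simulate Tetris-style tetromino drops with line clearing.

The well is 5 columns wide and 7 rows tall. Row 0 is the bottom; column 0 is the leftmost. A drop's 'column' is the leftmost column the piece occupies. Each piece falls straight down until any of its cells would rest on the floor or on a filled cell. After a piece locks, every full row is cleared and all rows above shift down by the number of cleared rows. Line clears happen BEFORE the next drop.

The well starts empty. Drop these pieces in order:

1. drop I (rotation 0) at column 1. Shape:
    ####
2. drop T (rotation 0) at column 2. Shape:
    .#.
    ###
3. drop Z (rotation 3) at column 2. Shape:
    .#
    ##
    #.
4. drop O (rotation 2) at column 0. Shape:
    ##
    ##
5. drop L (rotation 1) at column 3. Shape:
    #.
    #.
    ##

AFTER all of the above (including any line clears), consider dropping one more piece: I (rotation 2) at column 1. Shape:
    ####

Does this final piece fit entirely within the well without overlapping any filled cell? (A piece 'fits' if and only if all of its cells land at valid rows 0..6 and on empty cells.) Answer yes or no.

Drop 1: I rot0 at col 1 lands with bottom-row=0; cleared 0 line(s) (total 0); column heights now [0 1 1 1 1], max=1
Drop 2: T rot0 at col 2 lands with bottom-row=1; cleared 0 line(s) (total 0); column heights now [0 1 2 3 2], max=3
Drop 3: Z rot3 at col 2 lands with bottom-row=2; cleared 0 line(s) (total 0); column heights now [0 1 4 5 2], max=5
Drop 4: O rot2 at col 0 lands with bottom-row=1; cleared 1 line(s) (total 1); column heights now [2 2 3 4 1], max=4
Drop 5: L rot1 at col 3 lands with bottom-row=4; cleared 0 line(s) (total 1); column heights now [2 2 3 7 5], max=7
Test piece I rot2 at col 1 (width 4): heights before test = [2 2 3 7 5]; fits = False

Answer: no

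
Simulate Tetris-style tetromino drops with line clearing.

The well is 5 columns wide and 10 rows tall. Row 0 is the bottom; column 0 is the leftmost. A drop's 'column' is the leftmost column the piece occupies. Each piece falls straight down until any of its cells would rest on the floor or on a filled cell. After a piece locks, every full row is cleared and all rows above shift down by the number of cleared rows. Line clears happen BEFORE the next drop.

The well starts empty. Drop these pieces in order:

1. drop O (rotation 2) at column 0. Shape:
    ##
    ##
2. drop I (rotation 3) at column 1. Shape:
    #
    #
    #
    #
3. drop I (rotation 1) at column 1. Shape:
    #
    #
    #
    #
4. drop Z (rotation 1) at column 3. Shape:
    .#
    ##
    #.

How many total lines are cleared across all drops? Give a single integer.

Drop 1: O rot2 at col 0 lands with bottom-row=0; cleared 0 line(s) (total 0); column heights now [2 2 0 0 0], max=2
Drop 2: I rot3 at col 1 lands with bottom-row=2; cleared 0 line(s) (total 0); column heights now [2 6 0 0 0], max=6
Drop 3: I rot1 at col 1 lands with bottom-row=6; cleared 0 line(s) (total 0); column heights now [2 10 0 0 0], max=10
Drop 4: Z rot1 at col 3 lands with bottom-row=0; cleared 0 line(s) (total 0); column heights now [2 10 0 2 3], max=10

Answer: 0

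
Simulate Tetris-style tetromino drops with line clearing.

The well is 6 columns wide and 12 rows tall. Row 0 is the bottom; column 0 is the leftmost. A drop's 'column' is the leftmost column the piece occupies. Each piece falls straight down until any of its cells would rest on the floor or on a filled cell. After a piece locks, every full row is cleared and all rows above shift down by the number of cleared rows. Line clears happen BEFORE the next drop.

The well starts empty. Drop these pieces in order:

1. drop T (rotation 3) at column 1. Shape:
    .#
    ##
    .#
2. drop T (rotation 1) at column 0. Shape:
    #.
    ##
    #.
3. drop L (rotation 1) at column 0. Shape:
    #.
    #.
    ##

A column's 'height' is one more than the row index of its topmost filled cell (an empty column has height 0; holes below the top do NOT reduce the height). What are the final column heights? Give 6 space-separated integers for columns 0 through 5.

Drop 1: T rot3 at col 1 lands with bottom-row=0; cleared 0 line(s) (total 0); column heights now [0 2 3 0 0 0], max=3
Drop 2: T rot1 at col 0 lands with bottom-row=1; cleared 0 line(s) (total 0); column heights now [4 3 3 0 0 0], max=4
Drop 3: L rot1 at col 0 lands with bottom-row=4; cleared 0 line(s) (total 0); column heights now [7 5 3 0 0 0], max=7

Answer: 7 5 3 0 0 0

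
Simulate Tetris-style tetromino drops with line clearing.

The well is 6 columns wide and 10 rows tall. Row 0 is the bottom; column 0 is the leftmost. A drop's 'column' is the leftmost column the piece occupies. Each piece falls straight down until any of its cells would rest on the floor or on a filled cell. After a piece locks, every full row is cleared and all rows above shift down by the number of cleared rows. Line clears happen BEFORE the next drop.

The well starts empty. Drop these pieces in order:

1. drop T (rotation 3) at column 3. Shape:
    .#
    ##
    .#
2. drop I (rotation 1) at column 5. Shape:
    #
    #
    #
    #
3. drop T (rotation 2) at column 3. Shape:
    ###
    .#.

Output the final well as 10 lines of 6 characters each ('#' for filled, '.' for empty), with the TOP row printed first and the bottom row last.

Drop 1: T rot3 at col 3 lands with bottom-row=0; cleared 0 line(s) (total 0); column heights now [0 0 0 2 3 0], max=3
Drop 2: I rot1 at col 5 lands with bottom-row=0; cleared 0 line(s) (total 0); column heights now [0 0 0 2 3 4], max=4
Drop 3: T rot2 at col 3 lands with bottom-row=3; cleared 0 line(s) (total 0); column heights now [0 0 0 5 5 5], max=5

Answer: ......
......
......
......
......
...###
....##
....##
...###
....##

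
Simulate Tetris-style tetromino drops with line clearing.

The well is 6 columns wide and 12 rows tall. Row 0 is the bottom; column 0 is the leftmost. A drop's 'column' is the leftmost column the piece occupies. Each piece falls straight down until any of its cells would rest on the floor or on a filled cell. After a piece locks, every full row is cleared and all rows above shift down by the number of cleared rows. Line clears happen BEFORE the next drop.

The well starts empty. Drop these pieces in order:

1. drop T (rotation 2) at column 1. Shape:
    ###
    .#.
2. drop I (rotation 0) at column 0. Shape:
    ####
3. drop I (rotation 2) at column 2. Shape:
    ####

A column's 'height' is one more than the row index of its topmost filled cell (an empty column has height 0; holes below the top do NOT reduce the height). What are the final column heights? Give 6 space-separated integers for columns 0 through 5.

Drop 1: T rot2 at col 1 lands with bottom-row=0; cleared 0 line(s) (total 0); column heights now [0 2 2 2 0 0], max=2
Drop 2: I rot0 at col 0 lands with bottom-row=2; cleared 0 line(s) (total 0); column heights now [3 3 3 3 0 0], max=3
Drop 3: I rot2 at col 2 lands with bottom-row=3; cleared 0 line(s) (total 0); column heights now [3 3 4 4 4 4], max=4

Answer: 3 3 4 4 4 4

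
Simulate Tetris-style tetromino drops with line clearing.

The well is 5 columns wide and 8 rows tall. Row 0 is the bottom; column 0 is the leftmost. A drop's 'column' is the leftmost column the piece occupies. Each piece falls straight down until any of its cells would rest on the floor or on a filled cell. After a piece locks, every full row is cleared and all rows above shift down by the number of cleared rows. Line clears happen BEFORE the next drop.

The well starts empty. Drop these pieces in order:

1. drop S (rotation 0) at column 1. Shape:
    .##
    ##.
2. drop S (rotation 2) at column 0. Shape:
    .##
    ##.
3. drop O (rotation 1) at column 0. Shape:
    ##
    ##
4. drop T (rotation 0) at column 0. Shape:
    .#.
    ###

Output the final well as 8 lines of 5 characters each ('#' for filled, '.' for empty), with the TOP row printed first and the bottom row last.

Answer: .....
.#...
###..
##...
##...
.##..
####.
.##..

Derivation:
Drop 1: S rot0 at col 1 lands with bottom-row=0; cleared 0 line(s) (total 0); column heights now [0 1 2 2 0], max=2
Drop 2: S rot2 at col 0 lands with bottom-row=1; cleared 0 line(s) (total 0); column heights now [2 3 3 2 0], max=3
Drop 3: O rot1 at col 0 lands with bottom-row=3; cleared 0 line(s) (total 0); column heights now [5 5 3 2 0], max=5
Drop 4: T rot0 at col 0 lands with bottom-row=5; cleared 0 line(s) (total 0); column heights now [6 7 6 2 0], max=7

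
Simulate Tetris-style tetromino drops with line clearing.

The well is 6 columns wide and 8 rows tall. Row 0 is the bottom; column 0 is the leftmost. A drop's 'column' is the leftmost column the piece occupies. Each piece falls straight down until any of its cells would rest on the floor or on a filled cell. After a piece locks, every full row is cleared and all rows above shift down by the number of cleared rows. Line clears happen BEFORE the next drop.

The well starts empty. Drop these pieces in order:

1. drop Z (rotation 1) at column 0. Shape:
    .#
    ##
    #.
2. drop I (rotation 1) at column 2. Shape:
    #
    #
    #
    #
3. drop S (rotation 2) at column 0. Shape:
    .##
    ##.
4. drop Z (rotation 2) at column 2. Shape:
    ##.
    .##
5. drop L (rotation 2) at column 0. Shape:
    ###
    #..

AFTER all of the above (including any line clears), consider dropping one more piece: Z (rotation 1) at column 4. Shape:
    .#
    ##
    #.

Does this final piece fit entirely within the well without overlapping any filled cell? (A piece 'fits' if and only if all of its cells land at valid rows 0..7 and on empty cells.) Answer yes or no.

Answer: yes

Derivation:
Drop 1: Z rot1 at col 0 lands with bottom-row=0; cleared 0 line(s) (total 0); column heights now [2 3 0 0 0 0], max=3
Drop 2: I rot1 at col 2 lands with bottom-row=0; cleared 0 line(s) (total 0); column heights now [2 3 4 0 0 0], max=4
Drop 3: S rot2 at col 0 lands with bottom-row=3; cleared 0 line(s) (total 0); column heights now [4 5 5 0 0 0], max=5
Drop 4: Z rot2 at col 2 lands with bottom-row=4; cleared 0 line(s) (total 0); column heights now [4 5 6 6 5 0], max=6
Drop 5: L rot2 at col 0 lands with bottom-row=5; cleared 0 line(s) (total 0); column heights now [7 7 7 6 5 0], max=7
Test piece Z rot1 at col 4 (width 2): heights before test = [7 7 7 6 5 0]; fits = True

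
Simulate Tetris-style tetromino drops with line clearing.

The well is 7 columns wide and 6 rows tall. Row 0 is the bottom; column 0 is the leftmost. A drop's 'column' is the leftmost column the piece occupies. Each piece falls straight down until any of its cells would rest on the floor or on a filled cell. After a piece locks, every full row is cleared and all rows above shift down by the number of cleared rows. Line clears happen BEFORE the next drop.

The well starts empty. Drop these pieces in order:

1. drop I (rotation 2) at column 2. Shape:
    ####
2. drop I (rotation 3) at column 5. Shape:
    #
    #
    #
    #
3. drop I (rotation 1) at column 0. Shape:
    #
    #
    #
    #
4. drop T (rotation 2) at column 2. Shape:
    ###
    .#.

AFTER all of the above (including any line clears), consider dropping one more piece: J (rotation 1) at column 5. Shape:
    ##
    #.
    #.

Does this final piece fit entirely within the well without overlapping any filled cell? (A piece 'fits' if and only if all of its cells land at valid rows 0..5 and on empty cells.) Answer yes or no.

Drop 1: I rot2 at col 2 lands with bottom-row=0; cleared 0 line(s) (total 0); column heights now [0 0 1 1 1 1 0], max=1
Drop 2: I rot3 at col 5 lands with bottom-row=1; cleared 0 line(s) (total 0); column heights now [0 0 1 1 1 5 0], max=5
Drop 3: I rot1 at col 0 lands with bottom-row=0; cleared 0 line(s) (total 0); column heights now [4 0 1 1 1 5 0], max=5
Drop 4: T rot2 at col 2 lands with bottom-row=1; cleared 0 line(s) (total 0); column heights now [4 0 3 3 3 5 0], max=5
Test piece J rot1 at col 5 (width 2): heights before test = [4 0 3 3 3 5 0]; fits = False

Answer: no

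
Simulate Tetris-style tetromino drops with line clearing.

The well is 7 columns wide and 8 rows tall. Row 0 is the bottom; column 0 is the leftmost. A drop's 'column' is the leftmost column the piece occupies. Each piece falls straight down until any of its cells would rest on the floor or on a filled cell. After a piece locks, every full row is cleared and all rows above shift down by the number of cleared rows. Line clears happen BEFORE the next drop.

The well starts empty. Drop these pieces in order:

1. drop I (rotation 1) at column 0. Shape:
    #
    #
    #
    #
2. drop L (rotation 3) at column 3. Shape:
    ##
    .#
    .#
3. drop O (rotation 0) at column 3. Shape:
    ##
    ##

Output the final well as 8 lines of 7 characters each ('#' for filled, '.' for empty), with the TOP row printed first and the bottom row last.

Answer: .......
.......
.......
...##..
#..##..
#..##..
#...#..
#...#..

Derivation:
Drop 1: I rot1 at col 0 lands with bottom-row=0; cleared 0 line(s) (total 0); column heights now [4 0 0 0 0 0 0], max=4
Drop 2: L rot3 at col 3 lands with bottom-row=0; cleared 0 line(s) (total 0); column heights now [4 0 0 3 3 0 0], max=4
Drop 3: O rot0 at col 3 lands with bottom-row=3; cleared 0 line(s) (total 0); column heights now [4 0 0 5 5 0 0], max=5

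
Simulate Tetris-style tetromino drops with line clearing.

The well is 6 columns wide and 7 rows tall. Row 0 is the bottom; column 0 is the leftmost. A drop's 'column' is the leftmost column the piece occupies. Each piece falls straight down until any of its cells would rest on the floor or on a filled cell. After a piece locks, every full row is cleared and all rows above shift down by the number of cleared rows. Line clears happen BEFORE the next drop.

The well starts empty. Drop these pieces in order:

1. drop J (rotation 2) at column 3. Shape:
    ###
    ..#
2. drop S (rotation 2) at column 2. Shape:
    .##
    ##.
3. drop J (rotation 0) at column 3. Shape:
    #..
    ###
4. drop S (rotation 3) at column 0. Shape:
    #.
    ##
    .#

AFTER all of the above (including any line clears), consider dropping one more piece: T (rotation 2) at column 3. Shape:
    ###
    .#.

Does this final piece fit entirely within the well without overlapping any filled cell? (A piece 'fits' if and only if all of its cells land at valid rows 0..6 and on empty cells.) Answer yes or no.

Drop 1: J rot2 at col 3 lands with bottom-row=0; cleared 0 line(s) (total 0); column heights now [0 0 0 2 2 2], max=2
Drop 2: S rot2 at col 2 lands with bottom-row=2; cleared 0 line(s) (total 0); column heights now [0 0 3 4 4 2], max=4
Drop 3: J rot0 at col 3 lands with bottom-row=4; cleared 0 line(s) (total 0); column heights now [0 0 3 6 5 5], max=6
Drop 4: S rot3 at col 0 lands with bottom-row=0; cleared 0 line(s) (total 0); column heights now [3 2 3 6 5 5], max=6
Test piece T rot2 at col 3 (width 3): heights before test = [3 2 3 6 5 5]; fits = True

Answer: yes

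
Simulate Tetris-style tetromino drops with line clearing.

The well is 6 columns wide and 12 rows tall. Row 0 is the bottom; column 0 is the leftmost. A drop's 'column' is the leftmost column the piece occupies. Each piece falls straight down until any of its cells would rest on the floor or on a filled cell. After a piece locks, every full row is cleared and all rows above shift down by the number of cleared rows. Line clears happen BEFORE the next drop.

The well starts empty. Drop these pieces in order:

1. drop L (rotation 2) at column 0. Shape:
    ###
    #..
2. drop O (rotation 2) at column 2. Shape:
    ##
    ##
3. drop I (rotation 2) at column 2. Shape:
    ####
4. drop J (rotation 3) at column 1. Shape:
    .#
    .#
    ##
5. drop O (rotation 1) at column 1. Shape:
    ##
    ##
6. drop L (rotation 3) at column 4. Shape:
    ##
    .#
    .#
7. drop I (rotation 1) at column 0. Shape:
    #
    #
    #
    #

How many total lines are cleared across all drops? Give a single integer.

Drop 1: L rot2 at col 0 lands with bottom-row=0; cleared 0 line(s) (total 0); column heights now [2 2 2 0 0 0], max=2
Drop 2: O rot2 at col 2 lands with bottom-row=2; cleared 0 line(s) (total 0); column heights now [2 2 4 4 0 0], max=4
Drop 3: I rot2 at col 2 lands with bottom-row=4; cleared 0 line(s) (total 0); column heights now [2 2 5 5 5 5], max=5
Drop 4: J rot3 at col 1 lands with bottom-row=5; cleared 0 line(s) (total 0); column heights now [2 6 8 5 5 5], max=8
Drop 5: O rot1 at col 1 lands with bottom-row=8; cleared 0 line(s) (total 0); column heights now [2 10 10 5 5 5], max=10
Drop 6: L rot3 at col 4 lands with bottom-row=5; cleared 0 line(s) (total 0); column heights now [2 10 10 5 8 8], max=10
Drop 7: I rot1 at col 0 lands with bottom-row=2; cleared 0 line(s) (total 0); column heights now [6 10 10 5 8 8], max=10

Answer: 0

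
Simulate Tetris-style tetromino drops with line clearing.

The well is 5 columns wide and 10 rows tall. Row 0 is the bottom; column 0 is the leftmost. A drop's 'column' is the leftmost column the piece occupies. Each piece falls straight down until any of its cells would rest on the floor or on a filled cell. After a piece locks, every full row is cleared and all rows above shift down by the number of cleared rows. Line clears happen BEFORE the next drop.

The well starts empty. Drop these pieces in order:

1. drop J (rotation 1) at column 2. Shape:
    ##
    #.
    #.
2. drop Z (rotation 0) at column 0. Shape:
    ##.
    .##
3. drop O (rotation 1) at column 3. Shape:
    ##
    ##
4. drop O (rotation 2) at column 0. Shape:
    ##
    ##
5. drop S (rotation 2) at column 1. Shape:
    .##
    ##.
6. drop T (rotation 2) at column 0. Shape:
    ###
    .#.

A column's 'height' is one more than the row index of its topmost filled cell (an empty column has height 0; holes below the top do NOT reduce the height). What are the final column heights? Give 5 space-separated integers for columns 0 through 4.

Answer: 10 10 10 9 5

Derivation:
Drop 1: J rot1 at col 2 lands with bottom-row=0; cleared 0 line(s) (total 0); column heights now [0 0 3 3 0], max=3
Drop 2: Z rot0 at col 0 lands with bottom-row=3; cleared 0 line(s) (total 0); column heights now [5 5 4 3 0], max=5
Drop 3: O rot1 at col 3 lands with bottom-row=3; cleared 0 line(s) (total 0); column heights now [5 5 4 5 5], max=5
Drop 4: O rot2 at col 0 lands with bottom-row=5; cleared 0 line(s) (total 0); column heights now [7 7 4 5 5], max=7
Drop 5: S rot2 at col 1 lands with bottom-row=7; cleared 0 line(s) (total 0); column heights now [7 8 9 9 5], max=9
Drop 6: T rot2 at col 0 lands with bottom-row=8; cleared 0 line(s) (total 0); column heights now [10 10 10 9 5], max=10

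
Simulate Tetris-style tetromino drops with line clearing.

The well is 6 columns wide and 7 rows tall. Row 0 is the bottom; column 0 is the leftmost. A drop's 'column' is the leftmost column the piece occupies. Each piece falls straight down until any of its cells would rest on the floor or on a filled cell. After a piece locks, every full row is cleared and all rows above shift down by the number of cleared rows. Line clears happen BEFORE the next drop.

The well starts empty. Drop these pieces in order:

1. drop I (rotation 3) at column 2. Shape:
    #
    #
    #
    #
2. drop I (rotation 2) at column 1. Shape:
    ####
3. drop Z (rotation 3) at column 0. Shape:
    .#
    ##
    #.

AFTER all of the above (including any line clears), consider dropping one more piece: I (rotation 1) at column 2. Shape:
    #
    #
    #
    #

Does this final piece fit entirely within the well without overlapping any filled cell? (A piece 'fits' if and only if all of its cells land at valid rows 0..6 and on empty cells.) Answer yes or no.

Answer: no

Derivation:
Drop 1: I rot3 at col 2 lands with bottom-row=0; cleared 0 line(s) (total 0); column heights now [0 0 4 0 0 0], max=4
Drop 2: I rot2 at col 1 lands with bottom-row=4; cleared 0 line(s) (total 0); column heights now [0 5 5 5 5 0], max=5
Drop 3: Z rot3 at col 0 lands with bottom-row=4; cleared 0 line(s) (total 0); column heights now [6 7 5 5 5 0], max=7
Test piece I rot1 at col 2 (width 1): heights before test = [6 7 5 5 5 0]; fits = False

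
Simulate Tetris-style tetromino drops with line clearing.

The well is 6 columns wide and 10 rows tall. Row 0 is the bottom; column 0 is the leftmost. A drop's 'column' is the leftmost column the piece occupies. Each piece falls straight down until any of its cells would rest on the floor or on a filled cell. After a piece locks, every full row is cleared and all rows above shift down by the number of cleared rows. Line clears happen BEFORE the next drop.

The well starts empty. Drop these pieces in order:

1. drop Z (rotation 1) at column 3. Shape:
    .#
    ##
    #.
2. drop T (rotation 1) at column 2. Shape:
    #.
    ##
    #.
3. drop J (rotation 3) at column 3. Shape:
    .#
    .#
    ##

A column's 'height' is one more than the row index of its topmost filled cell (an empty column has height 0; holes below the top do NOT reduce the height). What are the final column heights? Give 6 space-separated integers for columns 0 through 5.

Drop 1: Z rot1 at col 3 lands with bottom-row=0; cleared 0 line(s) (total 0); column heights now [0 0 0 2 3 0], max=3
Drop 2: T rot1 at col 2 lands with bottom-row=1; cleared 0 line(s) (total 0); column heights now [0 0 4 3 3 0], max=4
Drop 3: J rot3 at col 3 lands with bottom-row=3; cleared 0 line(s) (total 0); column heights now [0 0 4 4 6 0], max=6

Answer: 0 0 4 4 6 0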